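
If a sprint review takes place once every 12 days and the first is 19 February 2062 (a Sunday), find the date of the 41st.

The 41st occurrence is 40 intervals after the first: 40 × 12 = 480 days after 19 February 2062.
February has 28 days — 9 days to the end of February leaves 471.
From end of February to end of 2062 is 306 days (165 left).
January has 31 days (134 left).
February has 28 days (106 left).
March has 31 days (75 left).
April has 30 days (45 left).
May has 31 days (14 left).
14 days into June → 14 June 2063.

14 June 2063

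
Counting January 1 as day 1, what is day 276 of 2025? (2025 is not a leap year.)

Jan has 31 days (276 − 31 = 245 remain).
Feb has 28 days (245 − 28 = 217 remain).
Mar has 31 days (217 − 31 = 186 remain).
Apr has 30 days (186 − 30 = 156 remain).
May has 31 days (156 − 31 = 125 remain).
Jun has 30 days (125 − 30 = 95 remain).
Jul has 31 days (95 − 31 = 64 remain).
Aug has 31 days (64 − 31 = 33 remain).
Sep has 30 days (33 − 30 = 3 remain).
3 into Oct → Oct 3.

Oct 3, 2025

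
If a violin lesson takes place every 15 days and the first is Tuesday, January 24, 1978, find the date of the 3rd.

The 3rd occurrence is 2 intervals after the first: 2 × 15 = 30 days after January 24, 1978.
January has 31 days — 7 days to the end of January leaves 23.
23 days into February → February 23, 1978.

February 23, 1978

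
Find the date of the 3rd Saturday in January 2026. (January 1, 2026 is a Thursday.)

January 2026 begins on a Thursday, so the first Saturday is January 3 (2 days later).
The 3rd Saturday is 2 weeks later: 3 + 14 = 17.

2026-01-17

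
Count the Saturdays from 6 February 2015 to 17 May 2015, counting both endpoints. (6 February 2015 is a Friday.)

15

6 February 2015 is a Friday; the first Saturday on or after it is 7 February 2015 (1 day later).
From 7 February 2015 to 17 May 2015: 21 + 31 + 30 + 17 = 99 days (rest of February, March, April, May).
99 ÷ 7 = 14 full weeks with remainder 1, so 14 more Saturdays after the first → 15.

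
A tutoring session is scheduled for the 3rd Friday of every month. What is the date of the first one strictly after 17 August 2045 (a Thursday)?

August 2045 starts on a Tuesday; its first Friday is the 4th, so the 3rd Friday is the 18th — 18 August 2045.
18 August 2045 is after 17 August 2045, so that is the next one.

18 August 2045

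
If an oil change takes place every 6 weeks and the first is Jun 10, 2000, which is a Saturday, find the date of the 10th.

Jun 23, 2001

The 10th occurrence is 9 intervals after the first: 9 × 42 = 378 days after Jun 10, 2000.
Jun has 30 days — 20 days to the end of Jun leaves 358.
Jul has 31 days (327 left).
Aug has 31 days (296 left).
Sep has 30 days (266 left).
Oct has 31 days (235 left).
Nov has 30 days (205 left).
Dec has 31 days (174 left).
Jan has 31 days (143 left).
Feb has 28 days (115 left).
Mar has 31 days (84 left).
Apr has 30 days (54 left).
May has 31 days (23 left).
23 days into Jun → Jun 23, 2001.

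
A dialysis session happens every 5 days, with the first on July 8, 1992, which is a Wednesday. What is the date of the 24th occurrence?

October 31, 1992

The 24th occurrence is 23 intervals after the first: 23 × 5 = 115 days after July 8, 1992.
July has 31 days — 23 days to the end of July leaves 92.
August has 31 days (61 left).
September has 30 days (31 left).
31 days into October → October 31, 1992.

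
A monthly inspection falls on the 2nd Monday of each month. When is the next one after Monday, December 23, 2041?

December 2041 starts on a Sunday; its first Monday is the 2nd, so the 2nd Monday is the 9th — December 9, 2041.
That is not after December 23, 2041, so look at January 2042.
January 2042 starts on a Wednesday; its first Monday is the 6th, so the 2nd Monday is the 13th — January 13, 2042.

January 13, 2042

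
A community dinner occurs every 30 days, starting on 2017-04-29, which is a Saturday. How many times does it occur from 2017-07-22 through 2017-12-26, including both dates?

6

Occurrences land 30·i days after 2017-04-29 for i = 0, 1, 2, …
2017-07-22 is 84 days after the start; 84 ÷ 30 = 2 remainder 24; since the remainder is 24, round up to i = 3. First occurrence in the window: #4 on 2017-07-28 (3×30 = 90 days in).
2017-12-26 is 241 days after the start; 241 ÷ 30 = 8 remainder 1. Last occurrence in the window: #9 on 2017-12-25.
Occurrences #4 through #9: 6 in total.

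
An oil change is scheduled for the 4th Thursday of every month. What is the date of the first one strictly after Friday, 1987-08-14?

August 1987 starts on a Saturday; its first Thursday is the 6th, so the 4th Thursday is the 27th — 1987-08-27.
1987-08-27 is after 1987-08-14, so that is the next one.

1987-08-27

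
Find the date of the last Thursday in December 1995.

28 December 1995

The first Thursday of December 1995 is December 7.
December 1995 has 31 days. Adding weeks: 7, 14, 21, 28 — the last one ≤ 31 is the 28th.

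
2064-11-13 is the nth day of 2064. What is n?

318

Days in months before November: 31 + 29 + 31 + 30 + 31 + 30 + 31 + 31 + 30 + 31 = 305.
Plus 13 days into November → day 318.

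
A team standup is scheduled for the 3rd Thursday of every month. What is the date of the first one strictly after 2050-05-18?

May 2050 starts on a Sunday; its first Thursday is the 5th, so the 3rd Thursday is the 19th — 2050-05-19.
2050-05-19 is after 2050-05-18, so that is the next one.

2050-05-19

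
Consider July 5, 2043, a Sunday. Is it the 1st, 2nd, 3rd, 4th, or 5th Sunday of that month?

Day 5 falls in week ⌈5/7⌉ of the month.
Days 1–7 hold the 1st Sunday, 8–14 the 2nd, 15–21 the 3rd, 22–28 the 4th, 29–31 the 5th.
5 is in the range for the 1st.

1st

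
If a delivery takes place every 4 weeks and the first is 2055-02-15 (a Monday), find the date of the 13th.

The 13th occurrence is 12 intervals after the first: 12 × 28 = 336 days after 2055-02-15.
February has 28 days — 13 days to the end of February leaves 323.
March has 31 days (292 left).
April has 30 days (262 left).
May has 31 days (231 left).
June has 30 days (201 left).
July has 31 days (170 left).
August has 31 days (139 left).
September has 30 days (109 left).
October has 31 days (78 left).
November has 30 days (48 left).
December has 31 days (17 left).
17 days into January → 2056-01-17.

2056-01-17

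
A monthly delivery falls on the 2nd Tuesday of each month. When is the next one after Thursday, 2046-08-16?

August 2046 starts on a Wednesday; its first Tuesday is the 7th, so the 2nd Tuesday is the 14th — 2046-08-14.
That is not after 2046-08-16, so look at September 2046.
September 2046 starts on a Saturday; its first Tuesday is the 4th, so the 2nd Tuesday is the 11th — 2046-09-11.

2046-09-11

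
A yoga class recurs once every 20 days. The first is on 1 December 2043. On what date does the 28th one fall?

24 May 2045

The 28th occurrence is 27 intervals after the first: 27 × 20 = 540 days after 1 December 2043.
December has 31 days — 30 days to the end of December leaves 510.
2044 has 366 days (144 left).
January has 31 days (113 left).
February has 28 days (85 left).
March has 31 days (54 left).
April has 30 days (24 left).
24 days into May → 24 May 2045.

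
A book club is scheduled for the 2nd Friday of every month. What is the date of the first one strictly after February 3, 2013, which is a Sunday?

February 2013 starts on a Friday; its first Friday is the 1st, so the 2nd Friday is the 8th — February 8, 2013.
February 8, 2013 is after February 3, 2013, so that is the next one.

February 8, 2013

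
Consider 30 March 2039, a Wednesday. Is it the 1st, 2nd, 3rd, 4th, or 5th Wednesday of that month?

Day 30 falls in week ⌈30/7⌉ of the month.
Days 1–7 hold the 1st Wednesday, 8–14 the 2nd, 15–21 the 3rd, 22–28 the 4th, 29–31 the 5th.
30 is in the range for the 5th.

5th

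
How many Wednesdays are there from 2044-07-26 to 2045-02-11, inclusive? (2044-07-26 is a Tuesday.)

2044-07-26 is a Tuesday; the first Wednesday on or after it is 2044-07-27 (1 day later).
From 2044-07-27 to 2045-02-11: 4 + 31 + 30 + 31 + 30 + 31 + 31 + 11 = 199 days (rest of July, August, September, October, November, December, January, February).
199 ÷ 7 = 28 full weeks with remainder 3, so 28 more Wednesdays after the first → 29.

29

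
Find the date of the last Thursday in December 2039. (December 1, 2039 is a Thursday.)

December 2039 begins on a Thursday, so the first Thursday is December 1.
December 2039 has 31 days. Adding weeks: 1, 8, 15, 22, 29 — the last one ≤ 31 is the 29th.

2039-12-29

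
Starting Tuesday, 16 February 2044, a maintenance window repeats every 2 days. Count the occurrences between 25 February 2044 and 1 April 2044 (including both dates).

Occurrences land 2·i days after 16 February 2044 for i = 0, 1, 2, …
25 February 2044 is 9 days after the start; 9 ÷ 2 = 4 remainder 1; since the remainder is 1, round up to i = 5. First occurrence in the window: #6 on 26 February 2044 (5×2 = 10 days in).
1 April 2044 is 45 days after the start; 45 ÷ 2 = 22 remainder 1. Last occurrence in the window: #23 on 31 March 2044.
Occurrences #6 through #23: 18 in total.

18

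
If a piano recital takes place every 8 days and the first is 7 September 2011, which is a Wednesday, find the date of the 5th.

9 October 2011

The 5th occurrence is 4 intervals after the first: 4 × 8 = 32 days after 7 September 2011.
September has 30 days — 23 days to the end of September leaves 9.
9 days into October → 9 October 2011.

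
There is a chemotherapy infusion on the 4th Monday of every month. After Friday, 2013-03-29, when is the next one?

March 2013 starts on a Friday; its first Monday is the 4th, so the 4th Monday is the 25th — 2013-03-25.
That is not after 2013-03-29, so look at April 2013.
April 2013 starts on a Monday; its first Monday is the 1st, so the 4th Monday is the 22nd — 2013-04-22.

2013-04-22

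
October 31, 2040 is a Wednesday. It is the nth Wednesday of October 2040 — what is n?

5th

Day 31 falls in week ⌈31/7⌉ of the month.
Days 1–7 hold the 1st Wednesday, 8–14 the 2nd, 15–21 the 3rd, 22–28 the 4th, 29–31 the 5th.
31 is in the range for the 5th.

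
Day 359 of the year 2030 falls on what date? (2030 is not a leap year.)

January has 31 days (359 − 31 = 328 remain).
February has 28 days (328 − 28 = 300 remain).
March has 31 days (300 − 31 = 269 remain).
April has 30 days (269 − 30 = 239 remain).
May has 31 days (239 − 31 = 208 remain).
June has 30 days (208 − 30 = 178 remain).
July has 31 days (178 − 31 = 147 remain).
August has 31 days (147 − 31 = 116 remain).
September has 30 days (116 − 30 = 86 remain).
October has 31 days (86 − 31 = 55 remain).
November has 30 days (55 − 30 = 25 remain).
25 into December → December 25.

December 25, 2030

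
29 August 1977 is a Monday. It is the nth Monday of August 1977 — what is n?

5th

Day 29 falls in week ⌈29/7⌉ of the month.
Days 1–7 hold the 1st Monday, 8–14 the 2nd, 15–21 the 3rd, 22–28 the 4th, 29–31 the 5th.
29 is in the range for the 5th.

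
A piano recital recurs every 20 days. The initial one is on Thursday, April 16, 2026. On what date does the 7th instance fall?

August 14, 2026

The 7th occurrence is 6 intervals after the first: 6 × 20 = 120 days after April 16, 2026.
April has 30 days — 14 days to the end of April leaves 106.
May has 31 days (75 left).
June has 30 days (45 left).
July has 31 days (14 left).
14 days into August → August 14, 2026.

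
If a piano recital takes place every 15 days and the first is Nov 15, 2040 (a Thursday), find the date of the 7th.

The 7th occurrence is 6 intervals after the first: 6 × 15 = 90 days after Nov 15, 2040.
Nov has 30 days — 15 days to the end of Nov leaves 75.
Dec has 31 days (44 left).
Jan has 31 days (13 left).
13 days into Feb → Feb 13, 2041.

Feb 13, 2041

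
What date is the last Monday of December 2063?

2063-12-31

The first Monday of December 2063 is December 3.
December 2063 has 31 days. Adding weeks: 3, 10, 17, 24, 31 — the last one ≤ 31 is the 31st.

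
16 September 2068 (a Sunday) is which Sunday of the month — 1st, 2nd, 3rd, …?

3rd

Day 16 falls in week ⌈16/7⌉ of the month.
Days 1–7 hold the 1st Sunday, 8–14 the 2nd, 15–21 the 3rd, 22–28 the 4th, 29–31 the 5th.
16 is in the range for the 3rd.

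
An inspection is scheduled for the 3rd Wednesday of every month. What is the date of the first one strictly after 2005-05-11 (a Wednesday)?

May 2005 starts on a Sunday; its first Wednesday is the 4th, so the 3rd Wednesday is the 18th — 2005-05-18.
2005-05-18 is after 2005-05-11, so that is the next one.

2005-05-18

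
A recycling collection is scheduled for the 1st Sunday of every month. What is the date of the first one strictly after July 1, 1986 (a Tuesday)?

July 6, 1986

July 1986 starts on a Tuesday, so its 1st Sunday is July 6, 1986 (5 days in).
July 6, 1986 is after July 1, 1986, so that is the next one.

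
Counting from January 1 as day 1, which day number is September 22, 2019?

265

Days in months before September: 31 + 28 + 31 + 30 + 31 + 30 + 31 + 31 = 243.
Plus 22 days into September → day 265.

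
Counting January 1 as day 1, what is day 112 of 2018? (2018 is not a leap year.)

January has 31 days (112 − 31 = 81 remain).
February has 28 days (81 − 28 = 53 remain).
March has 31 days (53 − 31 = 22 remain).
22 into April → April 22.

22 April 2018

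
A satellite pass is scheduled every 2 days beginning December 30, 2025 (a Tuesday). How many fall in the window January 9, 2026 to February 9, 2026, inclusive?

16

Occurrences land 2·i days after December 30, 2025 for i = 0, 1, 2, …
January 9, 2026 is 10 days after the start; 10 ÷ 2 = 5 remainder 0. First occurrence in the window: #6 on January 9, 2026 (5×2 = 10 days in).
February 9, 2026 is 41 days after the start; 41 ÷ 2 = 20 remainder 1. Last occurrence in the window: #21 on February 8, 2026.
Occurrences #6 through #21: 16 in total.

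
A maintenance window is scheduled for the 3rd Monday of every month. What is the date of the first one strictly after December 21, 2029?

December 2029 starts on a Saturday; its first Monday is the 3rd, so the 3rd Monday is the 17th — December 17, 2029.
That is not after December 21, 2029, so look at January 2030.
January 2030 starts on a Tuesday; its first Monday is the 7th, so the 3rd Monday is the 21st — January 21, 2030.

January 21, 2030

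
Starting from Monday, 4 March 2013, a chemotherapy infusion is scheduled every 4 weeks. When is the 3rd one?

29 April 2013

The 3rd occurrence is 2 intervals after the first: 2 × 28 = 56 days after 4 March 2013.
March has 31 days — 27 days to the end of March leaves 29.
29 days into April → 29 April 2013.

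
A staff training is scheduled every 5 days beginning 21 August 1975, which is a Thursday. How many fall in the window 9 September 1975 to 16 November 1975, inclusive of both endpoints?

Occurrences land 5·i days after 21 August 1975 for i = 0, 1, 2, …
9 September 1975 is 19 days after the start; 19 ÷ 5 = 3 remainder 4; since the remainder is 4, round up to i = 4. First occurrence in the window: #5 on 10 September 1975 (4×5 = 20 days in).
16 November 1975 is 87 days after the start; 87 ÷ 5 = 17 remainder 2. Last occurrence in the window: #18 on 14 November 1975.
Occurrences #5 through #18: 14 in total.

14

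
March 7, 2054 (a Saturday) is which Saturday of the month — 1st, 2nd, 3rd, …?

Day 7 falls in week ⌈7/7⌉ of the month.
Days 1–7 hold the 1st Saturday, 8–14 the 2nd, 15–21 the 3rd, 22–28 the 4th, 29–31 the 5th.
7 is in the range for the 1st.

1st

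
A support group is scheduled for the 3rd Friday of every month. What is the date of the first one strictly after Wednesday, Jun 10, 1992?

Jun 19, 1992

Jun 1992 starts on a Monday; its first Friday is the 5th, so the 3rd Friday is the 19th — Jun 19, 1992.
Jun 19, 1992 is after Jun 10, 1992, so that is the next one.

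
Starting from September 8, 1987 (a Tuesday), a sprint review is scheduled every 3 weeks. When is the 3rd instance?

October 20, 1987

The 3rd occurrence is 2 intervals after the first: 2 × 21 = 42 days after September 8, 1987.
September has 30 days — 22 days to the end of September leaves 20.
20 days into October → October 20, 1987.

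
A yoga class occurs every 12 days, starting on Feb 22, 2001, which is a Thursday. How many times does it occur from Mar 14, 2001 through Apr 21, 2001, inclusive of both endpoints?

Occurrences land 12·i days after Feb 22, 2001 for i = 0, 1, 2, …
Mar 14, 2001 is 20 days after the start; 20 ÷ 12 = 1 remainder 8; since the remainder is 8, round up to i = 2. First occurrence in the window: #3 on Mar 18, 2001 (2×12 = 24 days in).
Apr 21, 2001 is 58 days after the start; 58 ÷ 12 = 4 remainder 10. Last occurrence in the window: #5 on Apr 11, 2001.
Occurrences #3 through #5: 3 in total.

3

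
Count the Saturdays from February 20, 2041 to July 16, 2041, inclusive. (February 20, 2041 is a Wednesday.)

21

February 20, 2041 is a Wednesday; the first Saturday on or after it is February 23, 2041 (3 days later).
From February 23, 2041 to July 16, 2041: 5 + 31 + 30 + 31 + 30 + 16 = 143 days (rest of February, March, April, May, June, July).
143 ÷ 7 = 20 full weeks with remainder 3, so 20 more Saturdays after the first → 21.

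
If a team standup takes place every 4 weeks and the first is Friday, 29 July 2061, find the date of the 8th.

The 8th occurrence is 7 intervals after the first: 7 × 28 = 196 days after 29 July 2061.
July has 31 days — 2 days to the end of July leaves 194.
August has 31 days (163 left).
September has 30 days (133 left).
October has 31 days (102 left).
November has 30 days (72 left).
December has 31 days (41 left).
January has 31 days (10 left).
10 days into February → 10 February 2062.

10 February 2062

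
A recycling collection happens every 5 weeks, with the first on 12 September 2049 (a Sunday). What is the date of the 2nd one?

The 2nd occurrence is 1 interval after the first: 1 × 35 = 35 days after 12 September 2049.
September has 30 days — 18 days to the end of September leaves 17.
17 days into October → 17 October 2049.

17 October 2049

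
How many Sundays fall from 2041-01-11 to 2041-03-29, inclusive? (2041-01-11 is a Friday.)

11

2041-01-11 is a Friday; the first Sunday on or after it is 2041-01-13 (2 days later).
From 2041-01-13 to 2041-03-29: 18 + 28 + 29 = 75 days (rest of January, February, March).
75 ÷ 7 = 10 full weeks with remainder 5, so 10 more Sundays after the first → 11.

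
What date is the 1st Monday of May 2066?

The first Monday of May 2066 is May 3.

May 3, 2066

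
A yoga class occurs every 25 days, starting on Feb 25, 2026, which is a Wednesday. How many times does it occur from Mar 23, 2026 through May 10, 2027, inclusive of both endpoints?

Occurrences land 25·i days after Feb 25, 2026 for i = 0, 1, 2, …
Mar 23, 2026 is 26 days after the start; 26 ÷ 25 = 1 remainder 1; since the remainder is 1, round up to i = 2. First occurrence in the window: #3 on Apr 16, 2026 (2×25 = 50 days in).
May 10, 2027 is 439 days after the start; 439 ÷ 25 = 17 remainder 14. Last occurrence in the window: #18 on Apr 26, 2027.
Occurrences #3 through #18: 16 in total.

16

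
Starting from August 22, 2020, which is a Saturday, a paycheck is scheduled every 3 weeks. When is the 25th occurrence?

January 8, 2022

The 25th occurrence is 24 intervals after the first: 24 × 21 = 504 days after August 22, 2020.
August has 31 days — 9 days to the end of August leaves 495.
From end of August to end of 2020 is 122 days (373 left).
2021 has 365 days (8 left).
8 days into January → January 8, 2022.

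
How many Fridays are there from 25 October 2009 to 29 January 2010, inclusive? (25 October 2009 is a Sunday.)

14

25 October 2009 is a Sunday; the first Friday on or after it is 30 October 2009 (5 days later).
From 30 October 2009 to 29 January 2010: 1 + 30 + 31 + 29 = 91 days (rest of October, November, December, January).
91 ÷ 7 = 13 full weeks with remainder 0, so 13 more Fridays after the first → 14.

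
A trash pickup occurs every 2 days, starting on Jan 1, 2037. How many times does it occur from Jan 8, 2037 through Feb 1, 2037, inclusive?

12

Occurrences land 2·i days after Jan 1, 2037 for i = 0, 1, 2, …
Jan 8, 2037 is 7 days after the start; 7 ÷ 2 = 3 remainder 1; since the remainder is 1, round up to i = 4. First occurrence in the window: #5 on Jan 9, 2037 (4×2 = 8 days in).
Feb 1, 2037 is 31 days after the start; 31 ÷ 2 = 15 remainder 1. Last occurrence in the window: #16 on Jan 31, 2037.
Occurrences #5 through #16: 12 in total.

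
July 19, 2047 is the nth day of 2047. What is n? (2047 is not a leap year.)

200

Days in months before July: 31 + 28 + 31 + 30 + 31 + 30 = 181.
Plus 19 days into July → day 200.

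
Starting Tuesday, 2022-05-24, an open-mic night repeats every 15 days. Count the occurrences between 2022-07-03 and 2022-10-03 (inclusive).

6

Occurrences land 15·i days after 2022-05-24 for i = 0, 1, 2, …
2022-07-03 is 40 days after the start; 40 ÷ 15 = 2 remainder 10; since the remainder is 10, round up to i = 3. First occurrence in the window: #4 on 2022-07-08 (3×15 = 45 days in).
2022-10-03 is 132 days after the start; 132 ÷ 15 = 8 remainder 12. Last occurrence in the window: #9 on 2022-09-21.
Occurrences #4 through #9: 6 in total.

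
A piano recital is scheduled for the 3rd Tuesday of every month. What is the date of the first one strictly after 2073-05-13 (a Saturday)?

2073-05-16

May 2073 starts on a Monday; its first Tuesday is the 2nd, so the 3rd Tuesday is the 16th — 2073-05-16.
2073-05-16 is after 2073-05-13, so that is the next one.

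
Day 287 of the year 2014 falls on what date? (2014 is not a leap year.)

October 14, 2014

January has 31 days (287 − 31 = 256 remain).
February has 28 days (256 − 28 = 228 remain).
March has 31 days (228 − 31 = 197 remain).
April has 30 days (197 − 30 = 167 remain).
May has 31 days (167 − 31 = 136 remain).
June has 30 days (136 − 30 = 106 remain).
July has 31 days (106 − 31 = 75 remain).
August has 31 days (75 − 31 = 44 remain).
September has 30 days (44 − 30 = 14 remain).
14 into October → October 14.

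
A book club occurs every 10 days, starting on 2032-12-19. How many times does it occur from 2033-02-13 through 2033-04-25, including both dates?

7

Occurrences land 10·i days after 2032-12-19 for i = 0, 1, 2, …
2033-02-13 is 56 days after the start; 56 ÷ 10 = 5 remainder 6; since the remainder is 6, round up to i = 6. First occurrence in the window: #7 on 2033-02-17 (6×10 = 60 days in).
2033-04-25 is 127 days after the start; 127 ÷ 10 = 12 remainder 7. Last occurrence in the window: #13 on 2033-04-18.
Occurrences #7 through #13: 7 in total.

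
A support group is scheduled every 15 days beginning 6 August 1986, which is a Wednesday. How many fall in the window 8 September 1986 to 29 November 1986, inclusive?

Occurrences land 15·i days after 6 August 1986 for i = 0, 1, 2, …
8 September 1986 is 33 days after the start; 33 ÷ 15 = 2 remainder 3; since the remainder is 3, round up to i = 3. First occurrence in the window: #4 on 20 September 1986 (3×15 = 45 days in).
29 November 1986 is 115 days after the start; 115 ÷ 15 = 7 remainder 10. Last occurrence in the window: #8 on 19 November 1986.
Occurrences #4 through #8: 5 in total.

5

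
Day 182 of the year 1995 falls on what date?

1995-07-01

January has 31 days (182 − 31 = 151 remain).
February has 28 days (151 − 28 = 123 remain).
March has 31 days (123 − 31 = 92 remain).
April has 30 days (92 − 30 = 62 remain).
May has 31 days (62 − 31 = 31 remain).
June has 30 days (31 − 30 = 1 remain).
1 into July → July 1.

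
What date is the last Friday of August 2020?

2020-08-28

The first Friday of August 2020 is August 7.
August 2020 has 31 days. Adding weeks: 7, 14, 21, 28 — the last one ≤ 31 is the 28th.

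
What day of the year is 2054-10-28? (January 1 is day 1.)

Days in months before October: 31 + 28 + 31 + 30 + 31 + 30 + 31 + 31 + 30 = 273.
Plus 28 days into October → day 301.

301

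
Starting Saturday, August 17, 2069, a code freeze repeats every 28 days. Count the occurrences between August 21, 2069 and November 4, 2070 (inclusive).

15

Occurrences land 28·i days after August 17, 2069 for i = 0, 1, 2, …
August 21, 2069 is 4 days after the start; 4 ÷ 28 = 0 remainder 4; since the remainder is 4, round up to i = 1. First occurrence in the window: #2 on September 14, 2069 (1×28 = 28 days in).
November 4, 2070 is 444 days after the start; 444 ÷ 28 = 15 remainder 24. Last occurrence in the window: #16 on October 11, 2070.
Occurrences #2 through #16: 15 in total.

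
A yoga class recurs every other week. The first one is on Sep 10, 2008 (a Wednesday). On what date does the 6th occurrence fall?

Nov 19, 2008

The 6th occurrence is 5 intervals after the first: 5 × 14 = 70 days after Sep 10, 2008.
Sep has 30 days — 20 days to the end of Sep leaves 50.
Oct has 31 days (19 left).
19 days into Nov → Nov 19, 2008.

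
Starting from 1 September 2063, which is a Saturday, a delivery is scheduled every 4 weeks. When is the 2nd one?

29 September 2063

The 2nd occurrence is 1 interval after the first: 1 × 28 = 28 days after 1 September 2063.
28 days later is 29 September 2063.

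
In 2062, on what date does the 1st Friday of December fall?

December 2062 begins on a Friday, so the first Friday is December 1.

December 1, 2062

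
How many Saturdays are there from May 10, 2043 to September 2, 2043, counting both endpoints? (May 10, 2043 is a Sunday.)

16

May 10, 2043 is a Sunday; the first Saturday on or after it is May 16, 2043 (6 days later).
From May 16, 2043 to September 2, 2043: 15 + 30 + 31 + 31 + 2 = 109 days (rest of May, June, July, August, September).
109 ÷ 7 = 15 full weeks with remainder 4, so 15 more Saturdays after the first → 16.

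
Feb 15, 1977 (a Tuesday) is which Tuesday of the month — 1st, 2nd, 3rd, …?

Day 15 falls in week ⌈15/7⌉ of the month.
Days 1–7 hold the 1st Tuesday, 8–14 the 2nd, 15–21 the 3rd, 22–28 the 4th, 29–31 the 5th.
15 is in the range for the 3rd.

3rd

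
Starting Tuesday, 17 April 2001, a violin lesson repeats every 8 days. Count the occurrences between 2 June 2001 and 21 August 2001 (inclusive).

Occurrences land 8·i days after 17 April 2001 for i = 0, 1, 2, …
2 June 2001 is 46 days after the start; 46 ÷ 8 = 5 remainder 6; since the remainder is 6, round up to i = 6. First occurrence in the window: #7 on 4 June 2001 (6×8 = 48 days in).
21 August 2001 is 126 days after the start; 126 ÷ 8 = 15 remainder 6. Last occurrence in the window: #16 on 15 August 2001.
Occurrences #7 through #16: 10 in total.

10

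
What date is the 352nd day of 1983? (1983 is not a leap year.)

January has 31 days (352 − 31 = 321 remain).
February has 28 days (321 − 28 = 293 remain).
March has 31 days (293 − 31 = 262 remain).
April has 30 days (262 − 30 = 232 remain).
May has 31 days (232 − 31 = 201 remain).
June has 30 days (201 − 30 = 171 remain).
July has 31 days (171 − 31 = 140 remain).
August has 31 days (140 − 31 = 109 remain).
September has 30 days (109 − 30 = 79 remain).
October has 31 days (79 − 31 = 48 remain).
November has 30 days (48 − 30 = 18 remain).
18 into December → December 18.

December 18, 1983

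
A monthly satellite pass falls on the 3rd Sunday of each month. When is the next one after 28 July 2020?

16 August 2020

July 2020 starts on a Wednesday; its first Sunday is the 5th, so the 3rd Sunday is the 19th — 19 July 2020.
That is not after 28 July 2020, so look at August 2020.
August 2020 starts on a Saturday; its first Sunday is the 2nd, so the 3rd Sunday is the 16th — 16 August 2020.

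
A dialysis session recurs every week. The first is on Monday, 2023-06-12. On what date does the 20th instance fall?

2023-10-23

The 20th occurrence is 19 intervals after the first: 19 × 7 = 133 days after 2023-06-12.
June has 30 days — 18 days to the end of June leaves 115.
July has 31 days (84 left).
August has 31 days (53 left).
September has 30 days (23 left).
23 days into October → 2023-10-23.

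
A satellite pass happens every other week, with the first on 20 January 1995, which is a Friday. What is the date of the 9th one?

The 9th occurrence is 8 intervals after the first: 8 × 14 = 112 days after 20 January 1995.
January has 31 days — 11 days to the end of January leaves 101.
February has 28 days (73 left).
March has 31 days (42 left).
April has 30 days (12 left).
12 days into May → 12 May 1995.

12 May 1995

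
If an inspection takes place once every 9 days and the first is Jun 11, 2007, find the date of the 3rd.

The 3rd occurrence is 2 intervals after the first: 2 × 9 = 18 days after Jun 11, 2007.
18 days later is Jun 29, 2007.

Jun 29, 2007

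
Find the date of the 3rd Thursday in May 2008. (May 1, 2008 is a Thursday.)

May 15, 2008

May 2008 begins on a Thursday, so the first Thursday is May 1.
The 3rd Thursday is 2 weeks later: 1 + 14 = 15.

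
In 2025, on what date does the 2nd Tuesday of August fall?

The first Tuesday of August 2025 is August 5.
The 2nd Tuesday is 1 weeks later: 5 + 7 = 12.

12 August 2025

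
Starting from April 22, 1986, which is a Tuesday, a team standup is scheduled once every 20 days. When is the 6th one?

July 31, 1986

The 6th occurrence is 5 intervals after the first: 5 × 20 = 100 days after April 22, 1986.
April has 30 days — 8 days to the end of April leaves 92.
May has 31 days (61 left).
June has 30 days (31 left).
31 days into July → July 31, 1986.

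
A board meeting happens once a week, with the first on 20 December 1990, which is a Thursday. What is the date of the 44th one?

The 44th occurrence is 43 intervals after the first: 43 × 7 = 301 days after 20 December 1990.
December has 31 days — 11 days to the end of December leaves 290.
January has 31 days (259 left).
February has 28 days (231 left).
March has 31 days (200 left).
April has 30 days (170 left).
May has 31 days (139 left).
June has 30 days (109 left).
July has 31 days (78 left).
August has 31 days (47 left).
September has 30 days (17 left).
17 days into October → 17 October 1991.

17 October 1991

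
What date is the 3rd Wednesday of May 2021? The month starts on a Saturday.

May 2021 begins on a Saturday, so the first Wednesday is May 5 (4 days later).
The 3rd Wednesday is 2 weeks later: 5 + 14 = 19.

2021-05-19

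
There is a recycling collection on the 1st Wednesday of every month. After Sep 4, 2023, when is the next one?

Sep 6, 2023

Sep 2023 starts on a Friday, so its 1st Wednesday is Sep 6, 2023 (5 days in).
Sep 6, 2023 is after Sep 4, 2023, so that is the next one.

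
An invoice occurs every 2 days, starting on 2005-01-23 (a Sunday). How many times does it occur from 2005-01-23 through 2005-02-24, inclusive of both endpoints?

17

Occurrences land 2·i days after 2005-01-23 for i = 0, 1, 2, …
The window opens on the start date, so the first occurrence inside is #1 on 2005-01-23.
2005-02-24 is 32 days after the start; 32 ÷ 2 = 16 remainder 0. Last occurrence in the window: #17 on 2005-02-24.
Occurrences #1 through #17: 17 in total.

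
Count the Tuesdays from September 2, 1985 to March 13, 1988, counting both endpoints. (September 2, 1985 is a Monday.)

132

September 2, 1985 is a Monday; the first Tuesday on or after it is September 3, 1985 (1 day later).
From September 3, 1985 to March 13, 1988: 119 + 365 + 365 + 73 = 922 days (rest of 1985, 1986, 1987, to March 13, 1988 in 1988).
922 ÷ 7 = 131 full weeks with remainder 5, so 131 more Tuesdays after the first → 132.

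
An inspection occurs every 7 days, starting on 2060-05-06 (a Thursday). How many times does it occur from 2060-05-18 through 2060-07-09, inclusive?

8

Occurrences land 7·i days after 2060-05-06 for i = 0, 1, 2, …
2060-05-18 is 12 days after the start; 12 ÷ 7 = 1 remainder 5; since the remainder is 5, round up to i = 2. First occurrence in the window: #3 on 2060-05-20 (2×7 = 14 days in).
2060-07-09 is 64 days after the start; 64 ÷ 7 = 9 remainder 1. Last occurrence in the window: #10 on 2060-07-08.
Occurrences #3 through #10: 8 in total.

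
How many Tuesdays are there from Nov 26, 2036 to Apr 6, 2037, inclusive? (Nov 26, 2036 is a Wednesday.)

Nov 26, 2036 is a Wednesday; the first Tuesday on or after it is Dec 2, 2036 (6 days later).
From Dec 2, 2036 to Apr 6, 2037: 29 + 31 + 28 + 31 + 6 = 125 days (rest of Dec, Jan, Feb, Mar, Apr).
125 ÷ 7 = 17 full weeks with remainder 6, so 17 more Tuesdays after the first → 18.

18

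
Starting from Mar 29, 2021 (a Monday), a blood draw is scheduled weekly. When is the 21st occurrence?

The 21st occurrence is 20 intervals after the first: 20 × 7 = 140 days after Mar 29, 2021.
Mar has 31 days — 2 days to the end of Mar leaves 138.
Apr has 30 days (108 left).
May has 31 days (77 left).
Jun has 30 days (47 left).
Jul has 31 days (16 left).
16 days into Aug → Aug 16, 2021.

Aug 16, 2021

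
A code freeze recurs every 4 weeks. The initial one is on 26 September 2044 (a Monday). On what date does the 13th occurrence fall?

28 August 2045

The 13th occurrence is 12 intervals after the first: 12 × 28 = 336 days after 26 September 2044.
September has 30 days — 4 days to the end of September leaves 332.
October has 31 days (301 left).
November has 30 days (271 left).
December has 31 days (240 left).
January has 31 days (209 left).
February has 28 days (181 left).
March has 31 days (150 left).
April has 30 days (120 left).
May has 31 days (89 left).
June has 30 days (59 left).
July has 31 days (28 left).
28 days into August → 28 August 2045.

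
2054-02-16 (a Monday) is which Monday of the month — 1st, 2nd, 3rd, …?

3rd

Day 16 falls in week ⌈16/7⌉ of the month.
Days 1–7 hold the 1st Monday, 8–14 the 2nd, 15–21 the 3rd, 22–28 the 4th, 29–31 the 5th.
16 is in the range for the 3rd.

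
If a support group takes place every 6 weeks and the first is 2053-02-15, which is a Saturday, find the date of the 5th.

The 5th occurrence is 4 intervals after the first: 4 × 42 = 168 days after 2053-02-15.
February has 28 days — 13 days to the end of February leaves 155.
March has 31 days (124 left).
April has 30 days (94 left).
May has 31 days (63 left).
June has 30 days (33 left).
July has 31 days (2 left).
2 days into August → 2053-08-02.

2053-08-02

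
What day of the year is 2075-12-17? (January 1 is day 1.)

Days in months before December: 31 + 28 + 31 + 30 + 31 + 30 + 31 + 31 + 30 + 31 + 30 = 334.
Plus 17 days into December → day 351.

351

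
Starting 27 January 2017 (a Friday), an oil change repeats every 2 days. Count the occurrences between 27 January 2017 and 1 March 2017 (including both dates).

17

Occurrences land 2·i days after 27 January 2017 for i = 0, 1, 2, …
The window opens on the start date, so the first occurrence inside is #1 on 27 January 2017.
1 March 2017 is 33 days after the start; 33 ÷ 2 = 16 remainder 1. Last occurrence in the window: #17 on 28 February 2017.
Occurrences #1 through #17: 17 in total.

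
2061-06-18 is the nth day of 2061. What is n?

169

Days in months before June: 31 + 28 + 31 + 30 + 31 = 151.
Plus 18 days into June → day 169.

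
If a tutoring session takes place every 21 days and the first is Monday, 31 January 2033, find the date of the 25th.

The 25th occurrence is 24 intervals after the first: 24 × 21 = 504 days after 31 January 2033.
January has 31 days — 0 days to the end of January leaves 504.
From end of January to end of 2033 is 334 days (170 left).
January has 31 days (139 left).
February has 28 days (111 left).
March has 31 days (80 left).
April has 30 days (50 left).
May has 31 days (19 left).
19 days into June → 19 June 2034.

19 June 2034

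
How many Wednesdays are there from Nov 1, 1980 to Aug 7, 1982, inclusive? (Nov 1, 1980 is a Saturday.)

92

Nov 1, 1980 is a Saturday; the first Wednesday on or after it is Nov 5, 1980 (4 days later).
From Nov 5, 1980 to Aug 7, 1982: 56 + 365 + 219 = 640 days (rest of 1980, 1981, to Aug 7, 1982 in 1982).
640 ÷ 7 = 91 full weeks with remainder 3, so 91 more Wednesdays after the first → 92.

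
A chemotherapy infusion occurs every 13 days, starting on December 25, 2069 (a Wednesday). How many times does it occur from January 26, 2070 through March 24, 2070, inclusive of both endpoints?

Occurrences land 13·i days after December 25, 2069 for i = 0, 1, 2, …
January 26, 2070 is 32 days after the start; 32 ÷ 13 = 2 remainder 6; since the remainder is 6, round up to i = 3. First occurrence in the window: #4 on February 2, 2070 (3×13 = 39 days in).
March 24, 2070 is 89 days after the start; 89 ÷ 13 = 6 remainder 11. Last occurrence in the window: #7 on March 13, 2070.
Occurrences #4 through #7: 4 in total.

4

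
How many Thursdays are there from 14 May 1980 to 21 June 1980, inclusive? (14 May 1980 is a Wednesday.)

6

14 May 1980 is a Wednesday; the first Thursday on or after it is 15 May 1980 (1 day later).
From 15 May 1980 to 21 June 1980: 16 + 21 = 37 days (rest of May, June).
37 ÷ 7 = 5 full weeks with remainder 2, so 5 more Thursdays after the first → 6.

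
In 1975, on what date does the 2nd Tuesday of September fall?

1975-09-09

The first Tuesday of September 1975 is September 2.
The 2nd Tuesday is 1 weeks later: 2 + 7 = 9.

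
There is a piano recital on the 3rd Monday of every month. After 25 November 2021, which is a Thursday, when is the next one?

20 December 2021

November 2021 starts on a Monday; its first Monday is the 1st, so the 3rd Monday is the 15th — 15 November 2021.
That is not after 25 November 2021, so look at December 2021.
December 2021 starts on a Wednesday; its first Monday is the 6th, so the 3rd Monday is the 20th — 20 December 2021.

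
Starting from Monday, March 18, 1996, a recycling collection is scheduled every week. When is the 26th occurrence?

September 9, 1996

The 26th occurrence is 25 intervals after the first: 25 × 7 = 175 days after March 18, 1996.
March has 31 days — 13 days to the end of March leaves 162.
April has 30 days (132 left).
May has 31 days (101 left).
June has 30 days (71 left).
July has 31 days (40 left).
August has 31 days (9 left).
9 days into September → September 9, 1996.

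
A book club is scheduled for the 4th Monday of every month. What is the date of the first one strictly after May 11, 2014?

May 26, 2014

May 2014 starts on a Thursday; its first Monday is the 5th, so the 4th Monday is the 26th — May 26, 2014.
May 26, 2014 is after May 11, 2014, so that is the next one.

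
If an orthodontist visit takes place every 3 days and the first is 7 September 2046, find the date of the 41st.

The 41st occurrence is 40 intervals after the first: 40 × 3 = 120 days after 7 September 2046.
September has 30 days — 23 days to the end of September leaves 97.
October has 31 days (66 left).
November has 30 days (36 left).
December has 31 days (5 left).
5 days into January → 5 January 2047.

5 January 2047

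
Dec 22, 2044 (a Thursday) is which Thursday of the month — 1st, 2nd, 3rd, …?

4th

Day 22 falls in week ⌈22/7⌉ of the month.
Days 1–7 hold the 1st Thursday, 8–14 the 2nd, 15–21 the 3rd, 22–28 the 4th, 29–31 the 5th.
22 is in the range for the 4th.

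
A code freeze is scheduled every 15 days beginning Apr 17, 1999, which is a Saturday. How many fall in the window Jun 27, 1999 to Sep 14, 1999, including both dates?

Occurrences land 15·i days after Apr 17, 1999 for i = 0, 1, 2, …
Jun 27, 1999 is 71 days after the start; 71 ÷ 15 = 4 remainder 11; since the remainder is 11, round up to i = 5. First occurrence in the window: #6 on Jul 1, 1999 (5×15 = 75 days in).
Sep 14, 1999 is 150 days after the start; 150 ÷ 15 = 10 remainder 0. Last occurrence in the window: #11 on Sep 14, 1999.
Occurrences #6 through #11: 6 in total.

6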